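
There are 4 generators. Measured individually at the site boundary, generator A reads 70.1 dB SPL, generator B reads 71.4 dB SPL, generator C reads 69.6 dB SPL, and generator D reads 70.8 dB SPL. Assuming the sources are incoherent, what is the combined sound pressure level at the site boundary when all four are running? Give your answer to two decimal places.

76.55 dB SPL

Uncorrelated sources add in intensity (power), not in dB.
L_total = 10·log₁₀(10^(70.1/10) + 10^(71.4/10) + 10^(69.6/10) + 10^(70.8/10)) = 10·log₁₀(45180000) = 76.55 dB SPL.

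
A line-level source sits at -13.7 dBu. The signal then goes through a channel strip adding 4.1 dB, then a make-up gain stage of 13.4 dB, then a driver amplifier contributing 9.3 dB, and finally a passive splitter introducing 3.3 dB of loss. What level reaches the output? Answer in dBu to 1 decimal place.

+9.8 dBu

Cascaded gains and losses add directly in dB.
-13.7 + 4.1 + 13.4 + 9.3 − 3.3 = +9.8 dBu.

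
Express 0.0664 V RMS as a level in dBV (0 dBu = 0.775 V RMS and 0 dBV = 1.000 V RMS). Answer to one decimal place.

-23.6 dBV

dBV = 20·log₁₀(V / 1.000 V).
20·log₁₀(0.0664/1.000) = -23.6 dBV.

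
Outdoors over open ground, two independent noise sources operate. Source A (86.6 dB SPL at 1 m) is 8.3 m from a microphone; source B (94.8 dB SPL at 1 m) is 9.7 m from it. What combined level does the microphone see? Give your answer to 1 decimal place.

75.9 dB SPL

At the listener: L_A = 86.6 − 20·log₁₀(8.3) = 68.22 dB; L_B = 94.8 − 20·log₁₀(9.7) = 75.06 dB.
Combined: 10·log₁₀(10^(68.22/10)+10^(75.06/10)) = 75.9 dB SPL.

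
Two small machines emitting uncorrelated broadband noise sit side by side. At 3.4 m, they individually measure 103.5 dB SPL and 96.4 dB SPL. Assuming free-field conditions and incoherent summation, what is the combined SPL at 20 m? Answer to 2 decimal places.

88.88 dB SPL

Combined at 3.4 m: 10·log₁₀(10^(103.5/10)+10^(96.4/10)) = 104.274 dB SPL.
Then apply −20·log₁₀(20/3.4) = -15.391 dB → 88.88 dB SPL.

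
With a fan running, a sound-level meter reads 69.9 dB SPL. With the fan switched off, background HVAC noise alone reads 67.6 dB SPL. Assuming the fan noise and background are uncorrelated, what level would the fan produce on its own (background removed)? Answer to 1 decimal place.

66.0 dB SPL

Remove the background by subtracting linear intensities:
L_src = 10·log₁₀(10^(69.9/10) − 10^(67.6/10)) = 10·log₁₀(4018000) = 66.0 dB SPL.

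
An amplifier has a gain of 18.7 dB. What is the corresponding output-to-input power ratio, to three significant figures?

74.1

Power ratio = 10^(dB/10).
10^(18.7/10) = 10^(1.870) = 74.1.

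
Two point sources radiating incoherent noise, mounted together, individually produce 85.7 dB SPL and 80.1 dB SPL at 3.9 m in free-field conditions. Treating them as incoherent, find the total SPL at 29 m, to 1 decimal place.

Combined at 3.9 m: 10·log₁₀(10^(85.7/10)+10^(80.1/10)) = 86.76 dB SPL.
Then apply −20·log₁₀(29/3.9) = -17.43 dB → 69.3 dB SPL.

69.3 dB SPL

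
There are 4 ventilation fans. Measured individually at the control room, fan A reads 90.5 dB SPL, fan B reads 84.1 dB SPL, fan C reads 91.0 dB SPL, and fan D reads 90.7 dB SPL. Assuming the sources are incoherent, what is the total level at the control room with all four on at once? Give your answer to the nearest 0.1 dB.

Uncorrelated sources add in intensity (power), not in dB.
L_total = 10·log₁₀(10^(90.5/10) + 10^(84.1/10) + 10^(91.0/10) + 10^(90.7/10)) = 10·log₁₀(3813000000) = 95.8 dB SPL.

95.8 dB SPL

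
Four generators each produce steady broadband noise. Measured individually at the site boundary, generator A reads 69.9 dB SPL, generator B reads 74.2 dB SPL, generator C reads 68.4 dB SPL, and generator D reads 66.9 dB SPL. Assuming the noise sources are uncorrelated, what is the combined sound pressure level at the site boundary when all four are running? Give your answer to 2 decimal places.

Uncorrelated sources add in intensity (power), not in dB.
L_total = 10·log₁₀(10^(69.9/10) + 10^(74.2/10) + 10^(68.4/10) + 10^(66.9/10)) = 10·log₁₀(47890000) = 76.80 dB SPL.

76.80 dB SPL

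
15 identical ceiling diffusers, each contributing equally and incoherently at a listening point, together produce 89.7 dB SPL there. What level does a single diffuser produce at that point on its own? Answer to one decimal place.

15 equal incoherent sources add 10·log₁₀(15) = 11.76 dB over one source.
L_one = 89.7 − 11.76 = 77.9 dB SPL.

77.9 dB SPL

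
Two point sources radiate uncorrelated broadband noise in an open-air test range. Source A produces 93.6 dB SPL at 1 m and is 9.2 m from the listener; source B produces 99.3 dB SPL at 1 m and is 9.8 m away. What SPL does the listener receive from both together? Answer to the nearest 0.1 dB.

80.6 dB SPL

At the listener: L_A = 93.6 − 20·log₁₀(9.2) = 74.32 dB; L_B = 99.3 − 20·log₁₀(9.8) = 79.48 dB.
Combined: 10·log₁₀(10^(74.32/10)+10^(79.48/10)) = 80.6 dB SPL.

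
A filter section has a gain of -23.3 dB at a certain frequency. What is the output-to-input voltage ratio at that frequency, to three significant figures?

0.0684

Voltage ratio = 10^(dB/20).
10^(-23.3/20) = 10^(-1.165) = 0.0684.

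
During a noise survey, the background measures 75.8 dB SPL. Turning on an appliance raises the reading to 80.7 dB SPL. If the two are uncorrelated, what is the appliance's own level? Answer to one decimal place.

79.0 dB SPL

Remove the background by subtracting linear intensities:
L_src = 10·log₁₀(10^(80.7/10) − 10^(75.8/10)) = 10·log₁₀(79470000) = 79.0 dB SPL.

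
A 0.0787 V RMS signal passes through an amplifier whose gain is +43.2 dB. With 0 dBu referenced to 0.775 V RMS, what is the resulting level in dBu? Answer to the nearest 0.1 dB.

Input level: 20·log₁₀(0.0787/0.775) = -19.87 dBu.
Output: -19.87 + 43.2 = +23.3 dBu.

+23.3 dBu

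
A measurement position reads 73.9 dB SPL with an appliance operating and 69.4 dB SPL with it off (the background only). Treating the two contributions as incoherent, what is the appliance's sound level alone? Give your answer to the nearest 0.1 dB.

Subtract intensities: L_src = 10·log₁₀(10^(L_total/10) − 10^(L_bg/10)).
L_src = 10·log₁₀(10^(73.9/10) − 10^(69.4/10)) = 10·log₁₀(15840000) = 72.0 dB SPL.

72.0 dB SPL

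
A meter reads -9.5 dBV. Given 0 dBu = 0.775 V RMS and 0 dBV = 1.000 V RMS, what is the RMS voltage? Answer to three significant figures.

V = 1.000 V × 10^(-9.5/20).
= 1.000 × 0.3350 = 0.335 V.

0.335 V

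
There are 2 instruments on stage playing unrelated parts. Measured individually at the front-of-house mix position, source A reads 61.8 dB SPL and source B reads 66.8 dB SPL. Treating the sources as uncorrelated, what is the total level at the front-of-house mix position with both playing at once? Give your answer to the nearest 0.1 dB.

Incoherent sources sum as intensities:
L_total = 10·log₁₀(10^(61.8/10) + 10^(66.8/10)) = 10·log₁₀(6300000) = 68.0 dB SPL.

68.0 dB SPL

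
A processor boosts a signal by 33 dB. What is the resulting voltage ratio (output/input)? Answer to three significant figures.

44.7

Voltage ratio = 10^(dB/20).
10^(33/20) = 10^(1.650) = 44.7.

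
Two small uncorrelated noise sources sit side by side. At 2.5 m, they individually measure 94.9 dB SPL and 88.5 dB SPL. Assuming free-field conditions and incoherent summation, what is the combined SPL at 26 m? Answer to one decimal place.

Combined at 2.5 m: 10·log₁₀(10^(94.9/10)+10^(88.5/10)) = 95.80 dB SPL.
Then apply −20·log₁₀(26/2.5) = -20.34 dB → 75.5 dB SPL.

75.5 dB SPL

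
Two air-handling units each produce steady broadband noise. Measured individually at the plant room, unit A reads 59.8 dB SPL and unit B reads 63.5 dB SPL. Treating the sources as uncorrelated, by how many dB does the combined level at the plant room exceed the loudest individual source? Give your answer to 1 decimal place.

1.5 dB

Add the sources as powers (linear), then convert back to dB:
L_total = 10·log₁₀(10^(59.8/10) + 10^(63.5/10)) = 65.04 dB SPL.
Excess over the loudest (63.5 dB): 65.04 − 63.5 = 1.5 dB.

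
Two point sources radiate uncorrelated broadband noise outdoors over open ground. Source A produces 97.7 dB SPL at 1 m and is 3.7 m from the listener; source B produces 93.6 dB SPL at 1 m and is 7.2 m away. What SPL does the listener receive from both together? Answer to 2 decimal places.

86.76 dB SPL

At the listener: L_A = 97.7 − 20·log₁₀(3.7) = 86.336 dB; L_B = 93.6 − 20·log₁₀(7.2) = 76.453 dB.
Combined: 10·log₁₀(10^(86.336/10)+10^(76.453/10)) = 86.76 dB SPL.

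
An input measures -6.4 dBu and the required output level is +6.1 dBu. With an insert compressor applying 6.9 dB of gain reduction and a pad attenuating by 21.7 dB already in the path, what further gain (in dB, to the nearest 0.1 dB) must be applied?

41.1 dB

The required make-up gain is the shortfall in the dB sum.
G = +6.1 − (-6.4) + 6.9 + 21.7 = 41.1 dB.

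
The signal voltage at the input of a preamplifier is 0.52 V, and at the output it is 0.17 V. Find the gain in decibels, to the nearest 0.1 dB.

-9.7 dB

Voltage is an amplitude quantity, so gain = 20·log₁₀(V_out/V_in).
20·log₁₀(0.17/0.52) = 20·log₁₀(0.3269) = -9.7 dB.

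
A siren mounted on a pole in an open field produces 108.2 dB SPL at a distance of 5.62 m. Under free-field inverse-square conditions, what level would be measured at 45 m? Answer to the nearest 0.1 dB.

Free-field point source: level drops by 20·log₁₀ of the distance ratio.
ΔL = −20·log₁₀(45/5.62) = -18.07 dB, so L₂ = 108.2 + (-18.07) = 90.1 dB SPL.

90.1 dB SPL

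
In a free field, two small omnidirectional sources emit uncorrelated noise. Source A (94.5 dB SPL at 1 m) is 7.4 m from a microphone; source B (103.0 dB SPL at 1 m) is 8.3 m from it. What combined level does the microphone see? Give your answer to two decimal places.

85.33 dB SPL

At the listener: L_A = 94.5 − 20·log₁₀(7.4) = 77.115 dB; L_B = 103.0 − 20·log₁₀(8.3) = 84.618 dB.
Combined: 10·log₁₀(10^(77.115/10)+10^(84.618/10)) = 85.33 dB SPL.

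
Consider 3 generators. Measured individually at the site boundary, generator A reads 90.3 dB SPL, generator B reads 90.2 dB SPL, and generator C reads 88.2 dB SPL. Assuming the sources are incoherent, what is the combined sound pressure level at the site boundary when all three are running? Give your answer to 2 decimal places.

94.44 dB SPL

Incoherent sources sum as intensities:
L_total = 10·log₁₀(10^(90.3/10) + 10^(90.2/10) + 10^(88.2/10)) = 10·log₁₀(2779000000) = 94.44 dB SPL.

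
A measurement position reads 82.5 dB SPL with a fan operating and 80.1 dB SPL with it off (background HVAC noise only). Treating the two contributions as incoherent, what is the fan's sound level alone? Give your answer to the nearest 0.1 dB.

Background correction is a power subtraction:
L_src = 10·log₁₀(10^(82.5/10) − 10^(80.1/10)) = 10·log₁₀(75500000) = 78.8 dB SPL.

78.8 dB SPL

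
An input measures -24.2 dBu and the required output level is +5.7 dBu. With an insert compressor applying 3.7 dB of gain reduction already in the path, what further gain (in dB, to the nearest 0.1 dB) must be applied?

33.6 dB

The required make-up gain is the shortfall in the dB sum.
G = +5.7 − (-24.2) + 3.7 = 33.6 dB.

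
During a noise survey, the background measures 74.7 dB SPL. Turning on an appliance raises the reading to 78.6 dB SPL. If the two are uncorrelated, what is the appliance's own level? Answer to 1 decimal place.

Background correction is a power subtraction:
L_src = 10·log₁₀(10^(78.6/10) − 10^(74.7/10)) = 10·log₁₀(42930000) = 76.3 dB SPL.

76.3 dB SPL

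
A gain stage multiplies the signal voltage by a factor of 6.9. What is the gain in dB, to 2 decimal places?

For a voltage ratio, dB = 20·log₁₀(V₂/V₁).
20·log₁₀(6.9) = 16.78 dB.

16.78 dB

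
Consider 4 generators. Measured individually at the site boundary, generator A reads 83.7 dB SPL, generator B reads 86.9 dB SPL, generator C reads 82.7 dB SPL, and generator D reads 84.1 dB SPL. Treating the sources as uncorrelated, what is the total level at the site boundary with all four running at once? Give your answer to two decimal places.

90.67 dB SPL

Uncorrelated sources add in intensity (power), not in dB.
L_total = 10·log₁₀(10^(83.7/10) + 10^(86.9/10) + 10^(82.7/10) + 10^(84.1/10)) = 10·log₁₀(1167000000) = 90.67 dB SPL.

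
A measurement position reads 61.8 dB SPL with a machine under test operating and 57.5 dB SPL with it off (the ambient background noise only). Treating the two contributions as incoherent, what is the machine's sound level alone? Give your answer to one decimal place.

59.8 dB SPL

Subtract intensities: L_src = 10·log₁₀(10^(L_total/10) − 10^(L_bg/10)).
L_src = 10·log₁₀(10^(61.8/10) − 10^(57.5/10)) = 10·log₁₀(951200) = 59.8 dB SPL.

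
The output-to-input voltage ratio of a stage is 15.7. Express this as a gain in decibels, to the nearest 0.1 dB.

For a voltage ratio, dB = 20·log₁₀(V₂/V₁).
20·log₁₀(15.7) = 23.9 dB.

23.9 dB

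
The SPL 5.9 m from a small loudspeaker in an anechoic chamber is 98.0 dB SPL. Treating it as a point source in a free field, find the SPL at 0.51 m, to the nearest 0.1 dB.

119.3 dB SPL

For a point source in a free field, ΔL = −20·log₁₀(d₂/d₁).
ΔL = −20·log₁₀(0.51/5.9) = 21.27 dB, so L₂ = 98.0 + (21.27) = 119.3 dB SPL.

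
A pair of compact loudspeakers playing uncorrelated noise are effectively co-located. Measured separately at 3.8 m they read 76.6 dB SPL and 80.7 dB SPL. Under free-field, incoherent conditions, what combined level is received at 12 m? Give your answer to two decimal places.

Combined at 3.8 m: 10·log₁₀(10^(76.6/10)+10^(80.7/10)) = 82.127 dB SPL.
Then apply −20·log₁₀(12/3.8) = -9.988 dB → 72.14 dB SPL.

72.14 dB SPL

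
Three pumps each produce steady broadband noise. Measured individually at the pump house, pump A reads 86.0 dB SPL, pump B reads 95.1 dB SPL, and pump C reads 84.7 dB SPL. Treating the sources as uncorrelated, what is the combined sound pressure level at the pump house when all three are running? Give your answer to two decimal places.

Uncorrelated sources add in intensity (power), not in dB.
L_total = 10·log₁₀(10^(86.0/10) + 10^(95.1/10) + 10^(84.7/10)) = 10·log₁₀(3929000000) = 95.94 dB SPL.

95.94 dB SPL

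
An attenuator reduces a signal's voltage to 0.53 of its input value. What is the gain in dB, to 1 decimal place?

-5.5 dB

Voltage ratio → dB uses the 20·log₁₀ form:
20·log₁₀(0.53) = -5.5 dB.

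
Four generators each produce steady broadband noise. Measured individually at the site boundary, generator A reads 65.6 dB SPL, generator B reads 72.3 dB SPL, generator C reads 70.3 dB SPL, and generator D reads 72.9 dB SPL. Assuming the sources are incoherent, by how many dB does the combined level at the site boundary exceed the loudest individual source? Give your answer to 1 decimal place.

4.2 dB

Uncorrelated sources add in intensity (power), not in dB.
L_total = 10·log₁₀(10^(65.6/10) + 10^(72.3/10) + 10^(70.3/10) + 10^(72.9/10)) = 77.06 dB SPL.
Excess over the loudest (72.9 dB): 77.06 − 72.9 = 4.2 dB.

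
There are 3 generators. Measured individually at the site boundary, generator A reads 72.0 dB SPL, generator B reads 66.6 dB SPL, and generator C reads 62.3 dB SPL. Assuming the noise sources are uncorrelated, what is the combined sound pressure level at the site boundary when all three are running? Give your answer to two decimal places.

Incoherent sources sum as intensities:
L_total = 10·log₁₀(10^(72.0/10) + 10^(66.6/10) + 10^(62.3/10)) = 10·log₁₀(22120000) = 73.45 dB SPL.

73.45 dB SPL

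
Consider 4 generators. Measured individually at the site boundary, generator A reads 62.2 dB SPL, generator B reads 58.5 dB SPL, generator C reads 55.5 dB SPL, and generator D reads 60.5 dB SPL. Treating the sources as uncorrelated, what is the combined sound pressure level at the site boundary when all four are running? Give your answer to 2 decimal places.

Incoherent sources sum as intensities:
L_total = 10·log₁₀(10^(62.2/10) + 10^(58.5/10) + 10^(55.5/10) + 10^(60.5/10)) = 10·log₁₀(3844000) = 65.85 dB SPL.

65.85 dB SPL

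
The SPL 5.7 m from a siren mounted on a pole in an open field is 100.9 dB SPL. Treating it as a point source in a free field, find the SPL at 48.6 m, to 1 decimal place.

82.3 dB SPL

Inverse-square spreading gives ΔL = −20·log₁₀(d₂/d₁).
ΔL = −20·log₁₀(48.6/5.7) = -18.62 dB, so L₂ = 100.9 + (-18.62) = 82.3 dB SPL.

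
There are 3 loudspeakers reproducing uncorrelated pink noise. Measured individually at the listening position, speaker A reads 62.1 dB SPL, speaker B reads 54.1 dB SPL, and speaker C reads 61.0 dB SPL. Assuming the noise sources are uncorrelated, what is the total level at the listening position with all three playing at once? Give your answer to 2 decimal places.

64.97 dB SPL

Add the sources as powers (linear), then convert back to dB:
L_total = 10·log₁₀(10^(62.1/10) + 10^(54.1/10) + 10^(61.0/10)) = 10·log₁₀(3138000) = 64.97 dB SPL.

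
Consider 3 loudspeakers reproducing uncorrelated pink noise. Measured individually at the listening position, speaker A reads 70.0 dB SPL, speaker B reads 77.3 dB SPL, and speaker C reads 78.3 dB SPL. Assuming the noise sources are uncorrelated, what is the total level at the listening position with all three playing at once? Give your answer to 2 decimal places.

Uncorrelated sources add in intensity (power), not in dB.
L_total = 10·log₁₀(10^(70.0/10) + 10^(77.3/10) + 10^(78.3/10)) = 10·log₁₀(131300000) = 81.18 dB SPL.

81.18 dB SPL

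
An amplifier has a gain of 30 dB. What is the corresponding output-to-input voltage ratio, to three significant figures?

Voltage ratio = 10^(dB/20).
10^(30/20) = 10^(1.500) = 31.6.

31.6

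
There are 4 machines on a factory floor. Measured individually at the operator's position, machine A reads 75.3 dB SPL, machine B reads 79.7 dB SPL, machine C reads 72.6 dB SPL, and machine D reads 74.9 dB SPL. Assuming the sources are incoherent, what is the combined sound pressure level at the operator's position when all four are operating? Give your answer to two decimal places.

Uncorrelated sources add in intensity (power), not in dB.
L_total = 10·log₁₀(10^(75.3/10) + 10^(79.7/10) + 10^(72.6/10) + 10^(74.9/10)) = 10·log₁₀(176300000) = 82.46 dB SPL.

82.46 dB SPL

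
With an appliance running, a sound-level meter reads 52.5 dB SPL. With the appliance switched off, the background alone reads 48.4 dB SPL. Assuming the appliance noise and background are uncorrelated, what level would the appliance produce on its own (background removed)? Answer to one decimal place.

Background correction is a power subtraction:
L_src = 10·log₁₀(10^(52.5/10) − 10^(48.4/10)) = 10·log₁₀(108600) = 50.4 dB SPL.

50.4 dB SPL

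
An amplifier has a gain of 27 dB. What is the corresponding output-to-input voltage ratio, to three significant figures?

Voltage ratio = 10^(dB/20).
10^(27/20) = 10^(1.350) = 22.4.

22.4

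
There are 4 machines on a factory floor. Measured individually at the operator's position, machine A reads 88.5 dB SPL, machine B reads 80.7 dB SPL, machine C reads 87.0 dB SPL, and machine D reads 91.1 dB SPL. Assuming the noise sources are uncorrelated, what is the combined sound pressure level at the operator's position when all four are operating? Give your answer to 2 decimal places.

94.17 dB SPL

Add the sources as powers (linear), then convert back to dB:
L_total = 10·log₁₀(10^(88.5/10) + 10^(80.7/10) + 10^(87.0/10) + 10^(91.1/10)) = 10·log₁₀(2615000000) = 94.17 dB SPL.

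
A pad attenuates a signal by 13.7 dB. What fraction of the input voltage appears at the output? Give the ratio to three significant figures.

0.207

Voltage ratio = 10^(dB/20).
10^(-13.7/20) = 10^(-0.6850) = 0.207.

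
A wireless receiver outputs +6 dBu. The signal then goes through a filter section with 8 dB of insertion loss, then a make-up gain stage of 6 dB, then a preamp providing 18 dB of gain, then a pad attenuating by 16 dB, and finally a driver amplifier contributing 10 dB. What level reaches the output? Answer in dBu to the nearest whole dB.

+16 dBu

Cascaded gains and losses add directly in dB.
+6 − 8 + 6 + 18 − 16 + 10 = +16 dBu.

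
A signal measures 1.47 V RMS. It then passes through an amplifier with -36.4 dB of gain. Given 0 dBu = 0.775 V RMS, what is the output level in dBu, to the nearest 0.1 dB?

Input level: 20·log₁₀(1.47/0.775) = 5.56 dBu.
Output: 5.56 − 36.4 = -30.8 dBu.

-30.8 dBu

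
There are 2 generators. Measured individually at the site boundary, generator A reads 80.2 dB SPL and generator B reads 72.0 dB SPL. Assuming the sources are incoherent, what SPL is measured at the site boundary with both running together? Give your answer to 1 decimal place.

80.8 dB SPL

Incoherent sources sum as intensities:
L_total = 10·log₁₀(10^(80.2/10) + 10^(72.0/10)) = 10·log₁₀(120600000) = 80.8 dB SPL.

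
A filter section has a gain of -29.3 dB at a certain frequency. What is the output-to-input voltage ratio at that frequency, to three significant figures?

Voltage ratio = 10^(dB/20).
10^(-29.3/20) = 10^(-1.465) = 0.0343.

0.0343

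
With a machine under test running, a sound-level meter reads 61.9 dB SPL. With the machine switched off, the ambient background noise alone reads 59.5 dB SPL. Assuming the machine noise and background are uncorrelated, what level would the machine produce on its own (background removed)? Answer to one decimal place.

58.2 dB SPL

Background correction is a power subtraction:
L_src = 10·log₁₀(10^(61.9/10) − 10^(59.5/10)) = 10·log₁₀(657600) = 58.2 dB SPL.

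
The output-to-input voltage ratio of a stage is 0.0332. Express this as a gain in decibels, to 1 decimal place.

-29.6 dB

Voltage ratio → dB uses the 20·log₁₀ form:
20·log₁₀(0.0332) = -29.6 dB.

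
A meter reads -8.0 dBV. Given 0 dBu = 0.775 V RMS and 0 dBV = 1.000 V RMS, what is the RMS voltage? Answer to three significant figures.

V = 1.000 V × 10^(-8.0/20).
= 1.000 × 0.3981 = 0.398 V.

0.398 V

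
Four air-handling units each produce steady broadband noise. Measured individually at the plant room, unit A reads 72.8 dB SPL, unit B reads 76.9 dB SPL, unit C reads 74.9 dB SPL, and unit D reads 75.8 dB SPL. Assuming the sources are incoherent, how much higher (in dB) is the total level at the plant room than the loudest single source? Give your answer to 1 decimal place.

4.5 dB

Incoherent sources sum as intensities:
L_total = 10·log₁₀(10^(72.8/10) + 10^(76.9/10) + 10^(74.9/10) + 10^(75.8/10)) = 81.37 dB SPL.
Excess over the loudest (76.9 dB): 81.37 − 76.9 = 4.5 dB.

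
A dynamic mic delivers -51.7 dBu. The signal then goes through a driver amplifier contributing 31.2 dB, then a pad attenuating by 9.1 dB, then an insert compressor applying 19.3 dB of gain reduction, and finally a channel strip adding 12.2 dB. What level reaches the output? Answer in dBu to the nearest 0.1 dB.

-36.7 dBu

In dB, series stages simply add:
-51.7 + 31.2 − 9.1 − 19.3 + 12.2 = -36.7 dBu.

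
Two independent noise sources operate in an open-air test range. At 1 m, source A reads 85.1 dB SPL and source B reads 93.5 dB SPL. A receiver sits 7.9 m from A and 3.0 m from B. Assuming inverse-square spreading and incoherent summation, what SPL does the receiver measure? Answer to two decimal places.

At the listener: L_A = 85.1 − 20·log₁₀(7.9) = 67.147 dB; L_B = 93.5 − 20·log₁₀(3.0) = 83.958 dB.
Combined: 10·log₁₀(10^(67.147/10)+10^(83.958/10)) = 84.05 dB SPL.

84.05 dB SPL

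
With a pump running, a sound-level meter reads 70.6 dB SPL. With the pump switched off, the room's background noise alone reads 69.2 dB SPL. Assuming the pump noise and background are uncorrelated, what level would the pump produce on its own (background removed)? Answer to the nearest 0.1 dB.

Background correction is a power subtraction:
L_src = 10·log₁₀(10^(70.6/10) − 10^(69.2/10)) = 10·log₁₀(3164000) = 65.0 dB SPL.

65.0 dB SPL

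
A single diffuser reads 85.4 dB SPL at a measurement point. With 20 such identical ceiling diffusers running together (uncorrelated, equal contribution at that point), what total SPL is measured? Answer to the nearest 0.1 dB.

98.4 dB SPL

20 equal incoherent sources raise the level by 10·log₁₀(20) = 13.01 dB.
L_total = 85.4 + 13.01 = 98.4 dB SPL.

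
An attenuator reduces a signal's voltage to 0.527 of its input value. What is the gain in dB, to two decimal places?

Voltage is an amplitude quantity, so gain = 20·log₁₀(V_out/V_in).
20·log₁₀(0.527) = -5.56 dB.

-5.56 dB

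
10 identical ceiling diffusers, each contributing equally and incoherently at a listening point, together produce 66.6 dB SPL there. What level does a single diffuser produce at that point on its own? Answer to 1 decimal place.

10 equal incoherent sources add 10·log₁₀(10) = 10.00 dB over one source.
L_one = 66.6 − 10.00 = 56.6 dB SPL.

56.6 dB SPL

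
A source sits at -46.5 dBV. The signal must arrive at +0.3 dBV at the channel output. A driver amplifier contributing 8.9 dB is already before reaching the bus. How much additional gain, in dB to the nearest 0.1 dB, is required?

37.9 dB

The required make-up gain is the shortfall in the dB sum.
G = +0.3 − (-46.5) − 8.9 = 37.9 dB.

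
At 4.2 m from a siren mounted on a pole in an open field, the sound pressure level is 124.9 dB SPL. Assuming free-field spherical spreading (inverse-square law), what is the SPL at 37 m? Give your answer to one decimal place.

Free-field point source: level drops by 20·log₁₀ of the distance ratio.
ΔL = −20·log₁₀(37/4.2) = -18.90 dB, so L₂ = 124.9 + (-18.90) = 106.0 dB SPL.

106.0 dB SPL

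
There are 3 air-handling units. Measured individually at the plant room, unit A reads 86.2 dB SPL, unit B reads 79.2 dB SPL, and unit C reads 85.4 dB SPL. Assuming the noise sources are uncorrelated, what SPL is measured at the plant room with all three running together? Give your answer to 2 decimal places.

89.28 dB SPL

Add the sources as powers (linear), then convert back to dB:
L_total = 10·log₁₀(10^(86.2/10) + 10^(79.2/10) + 10^(85.4/10)) = 10·log₁₀(846800000) = 89.28 dB SPL.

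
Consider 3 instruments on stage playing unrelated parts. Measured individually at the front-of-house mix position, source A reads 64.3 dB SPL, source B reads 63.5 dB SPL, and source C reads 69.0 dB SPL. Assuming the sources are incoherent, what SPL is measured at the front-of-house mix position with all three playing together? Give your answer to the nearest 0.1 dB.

Uncorrelated sources add in intensity (power), not in dB.
L_total = 10·log₁₀(10^(64.3/10) + 10^(63.5/10) + 10^(69.0/10)) = 10·log₁₀(12870000) = 71.1 dB SPL.

71.1 dB SPL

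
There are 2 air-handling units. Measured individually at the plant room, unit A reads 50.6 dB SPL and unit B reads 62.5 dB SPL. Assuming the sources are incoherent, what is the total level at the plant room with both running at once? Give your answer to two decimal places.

Incoherent sources sum as intensities:
L_total = 10·log₁₀(10^(50.6/10) + 10^(62.5/10)) = 10·log₁₀(1893000) = 62.77 dB SPL.

62.77 dB SPL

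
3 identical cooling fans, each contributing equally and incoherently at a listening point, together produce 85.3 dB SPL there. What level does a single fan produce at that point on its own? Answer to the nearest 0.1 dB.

80.5 dB SPL

3 equal incoherent sources add 10·log₁₀(3) = 4.77 dB over one source.
L_one = 85.3 − 4.77 = 80.5 dB SPL.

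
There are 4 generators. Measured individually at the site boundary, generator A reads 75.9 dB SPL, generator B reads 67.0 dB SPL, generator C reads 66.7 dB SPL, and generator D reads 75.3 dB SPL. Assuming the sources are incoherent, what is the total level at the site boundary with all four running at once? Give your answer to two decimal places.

79.16 dB SPL

Add the sources as powers (linear), then convert back to dB:
L_total = 10·log₁₀(10^(75.9/10) + 10^(67.0/10) + 10^(66.7/10) + 10^(75.3/10)) = 10·log₁₀(82480000) = 79.16 dB SPL.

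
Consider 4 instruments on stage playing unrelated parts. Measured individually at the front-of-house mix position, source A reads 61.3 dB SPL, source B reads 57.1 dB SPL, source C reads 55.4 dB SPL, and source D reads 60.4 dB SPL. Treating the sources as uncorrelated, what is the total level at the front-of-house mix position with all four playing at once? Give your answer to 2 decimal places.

Uncorrelated sources add in intensity (power), not in dB.
L_total = 10·log₁₀(10^(61.3/10) + 10^(57.1/10) + 10^(55.4/10) + 10^(60.4/10)) = 10·log₁₀(3305000) = 65.19 dB SPL.

65.19 dB SPL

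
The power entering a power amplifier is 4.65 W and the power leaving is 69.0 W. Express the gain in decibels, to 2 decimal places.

Power is a power quantity, so gain = 10·log₁₀(P_out/P_in).
10·log₁₀(69.0/4.65) = 10·log₁₀(14.84) = 11.71 dB.

11.71 dB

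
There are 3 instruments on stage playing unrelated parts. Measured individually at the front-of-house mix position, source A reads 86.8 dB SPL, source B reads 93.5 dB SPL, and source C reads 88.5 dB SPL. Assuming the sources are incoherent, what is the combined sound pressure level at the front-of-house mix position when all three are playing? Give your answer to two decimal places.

Uncorrelated sources add in intensity (power), not in dB.
L_total = 10·log₁₀(10^(86.8/10) + 10^(93.5/10) + 10^(88.5/10)) = 10·log₁₀(3425000000) = 95.35 dB SPL.

95.35 dB SPL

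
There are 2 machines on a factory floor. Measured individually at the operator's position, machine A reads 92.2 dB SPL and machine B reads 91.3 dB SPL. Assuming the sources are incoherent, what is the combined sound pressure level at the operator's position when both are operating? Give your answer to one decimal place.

Uncorrelated sources add in intensity (power), not in dB.
L_total = 10·log₁₀(10^(92.2/10) + 10^(91.3/10)) = 10·log₁₀(3009000000) = 94.8 dB SPL.

94.8 dB SPL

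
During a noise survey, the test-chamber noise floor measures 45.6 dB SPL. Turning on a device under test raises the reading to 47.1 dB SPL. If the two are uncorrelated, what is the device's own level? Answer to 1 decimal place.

Subtract intensities: L_src = 10·log₁₀(10^(L_total/10) − 10^(L_bg/10)).
L_src = 10·log₁₀(10^(47.1/10) − 10^(45.6/10)) = 10·log₁₀(14980) = 41.8 dB SPL.

41.8 dB SPL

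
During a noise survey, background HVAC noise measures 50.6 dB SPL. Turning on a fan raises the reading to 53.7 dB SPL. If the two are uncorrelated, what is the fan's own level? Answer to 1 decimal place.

Subtract intensities: L_src = 10·log₁₀(10^(L_total/10) − 10^(L_bg/10)).
L_src = 10·log₁₀(10^(53.7/10) − 10^(50.6/10)) = 10·log₁₀(119600) = 50.8 dB SPL.

50.8 dB SPL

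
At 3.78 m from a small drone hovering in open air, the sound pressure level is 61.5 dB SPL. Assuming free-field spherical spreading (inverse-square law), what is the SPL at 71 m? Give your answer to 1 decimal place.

36.0 dB SPL

For a point source in a free field, ΔL = −20·log₁₀(d₂/d₁).
ΔL = −20·log₁₀(71/3.78) = -25.48 dB, so L₂ = 61.5 + (-25.48) = 36.0 dB SPL.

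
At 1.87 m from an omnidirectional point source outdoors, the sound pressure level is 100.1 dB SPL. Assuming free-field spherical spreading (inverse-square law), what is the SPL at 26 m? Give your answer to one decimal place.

For a point source in a free field, ΔL = −20·log₁₀(d₂/d₁).
ΔL = −20·log₁₀(26/1.87) = -22.86 dB, so L₂ = 100.1 + (-22.86) = 77.2 dB SPL.

77.2 dB SPL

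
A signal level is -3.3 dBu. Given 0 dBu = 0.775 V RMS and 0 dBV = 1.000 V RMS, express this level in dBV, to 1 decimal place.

-5.5 dBV

The offset between the scales is 20·log₁₀(0.775/1.000) = −2.214 dB.
So dBV = -3.3 − 2.214 = -5.5 dBV.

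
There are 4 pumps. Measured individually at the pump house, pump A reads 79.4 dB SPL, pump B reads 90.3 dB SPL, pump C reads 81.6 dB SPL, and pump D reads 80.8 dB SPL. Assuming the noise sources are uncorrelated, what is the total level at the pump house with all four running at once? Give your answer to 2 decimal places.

Add the sources as powers (linear), then convert back to dB:
L_total = 10·log₁₀(10^(79.4/10) + 10^(90.3/10) + 10^(81.6/10) + 10^(80.8/10)) = 10·log₁₀(1423000000) = 91.53 dB SPL.

91.53 dB SPL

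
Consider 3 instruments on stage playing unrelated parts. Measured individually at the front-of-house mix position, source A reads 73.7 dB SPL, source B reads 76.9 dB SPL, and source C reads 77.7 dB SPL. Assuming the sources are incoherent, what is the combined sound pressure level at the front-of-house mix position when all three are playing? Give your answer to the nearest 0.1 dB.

81.2 dB SPL

Uncorrelated sources add in intensity (power), not in dB.
L_total = 10·log₁₀(10^(73.7/10) + 10^(76.9/10) + 10^(77.7/10)) = 10·log₁₀(131300000) = 81.2 dB SPL.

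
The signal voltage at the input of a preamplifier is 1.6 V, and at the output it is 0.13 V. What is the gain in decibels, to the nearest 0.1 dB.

Voltage ratio → dB uses the 20·log₁₀ form:
20·log₁₀(0.13/1.6) = 20·log₁₀(0.08125) = -21.8 dB.

-21.8 dB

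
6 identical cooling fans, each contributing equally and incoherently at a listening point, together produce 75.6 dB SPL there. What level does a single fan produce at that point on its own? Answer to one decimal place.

6 equal incoherent sources add 10·log₁₀(6) = 7.78 dB over one source.
L_one = 75.6 − 7.78 = 67.8 dB SPL.

67.8 dB SPL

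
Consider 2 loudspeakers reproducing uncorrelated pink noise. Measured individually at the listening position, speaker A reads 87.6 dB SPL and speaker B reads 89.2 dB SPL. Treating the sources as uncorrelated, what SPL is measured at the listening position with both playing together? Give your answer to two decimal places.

91.48 dB SPL

Incoherent sources sum as intensities:
L_total = 10·log₁₀(10^(87.6/10) + 10^(89.2/10)) = 10·log₁₀(1407000000) = 91.48 dB SPL.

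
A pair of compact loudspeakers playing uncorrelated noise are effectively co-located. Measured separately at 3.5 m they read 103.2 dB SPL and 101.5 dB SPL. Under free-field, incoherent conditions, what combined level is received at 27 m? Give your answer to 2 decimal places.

Combined at 3.5 m: 10·log₁₀(10^(103.2/10)+10^(101.5/10)) = 105.443 dB SPL.
Then apply −20·log₁₀(27/3.5) = -17.746 dB → 87.70 dB SPL.

87.70 dB SPL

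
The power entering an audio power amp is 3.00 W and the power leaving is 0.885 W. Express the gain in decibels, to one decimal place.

-5.3 dB

Power ratio → dB uses the 10·log₁₀ form:
10·log₁₀(0.885/3.00) = 10·log₁₀(0.2950) = -5.3 dB.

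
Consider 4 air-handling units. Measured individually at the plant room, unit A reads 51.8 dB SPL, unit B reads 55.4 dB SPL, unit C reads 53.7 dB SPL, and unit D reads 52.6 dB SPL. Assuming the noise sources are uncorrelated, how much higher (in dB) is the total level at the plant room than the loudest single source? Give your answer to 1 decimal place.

Uncorrelated sources add in intensity (power), not in dB.
L_total = 10·log₁₀(10^(51.8/10) + 10^(55.4/10) + 10^(53.7/10) + 10^(52.6/10)) = 59.61 dB SPL.
Excess over the loudest (55.4 dB): 59.61 − 55.4 = 4.2 dB.

4.2 dB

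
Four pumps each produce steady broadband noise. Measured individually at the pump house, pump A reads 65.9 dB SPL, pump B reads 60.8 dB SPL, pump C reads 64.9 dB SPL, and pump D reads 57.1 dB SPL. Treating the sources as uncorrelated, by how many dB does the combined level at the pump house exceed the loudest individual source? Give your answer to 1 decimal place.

Add the sources as powers (linear), then convert back to dB:
L_total = 10·log₁₀(10^(65.9/10) + 10^(60.8/10) + 10^(64.9/10) + 10^(57.1/10)) = 69.39 dB SPL.
Excess over the loudest (65.9 dB): 69.39 − 65.9 = 3.5 dB.

3.5 dB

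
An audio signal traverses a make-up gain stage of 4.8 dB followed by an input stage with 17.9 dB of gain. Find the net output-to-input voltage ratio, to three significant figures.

Net gain = 4.8 + 17.9 = 22.7 dB.
Voltage ratio = 10^(22.7/20) = 13.6.

13.6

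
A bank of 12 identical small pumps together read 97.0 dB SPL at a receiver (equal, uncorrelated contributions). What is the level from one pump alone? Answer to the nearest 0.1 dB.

86.2 dB SPL

12 equal incoherent sources add 10·log₁₀(12) = 10.79 dB over one source.
L_one = 97.0 − 10.79 = 86.2 dB SPL.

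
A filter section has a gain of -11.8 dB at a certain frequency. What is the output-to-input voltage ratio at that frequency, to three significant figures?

0.257

Voltage ratio = 10^(dB/20).
10^(-11.8/20) = 10^(-0.5900) = 0.257.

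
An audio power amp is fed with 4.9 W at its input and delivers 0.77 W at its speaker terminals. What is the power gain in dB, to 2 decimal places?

-8.04 dB

Power ratio → dB uses the 10·log₁₀ form:
10·log₁₀(0.77/4.9) = 10·log₁₀(0.1571) = -8.04 dB.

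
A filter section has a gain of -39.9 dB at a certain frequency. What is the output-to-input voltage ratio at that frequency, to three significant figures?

Voltage ratio = 10^(dB/20).
10^(-39.9/20) = 10^(-1.995) = 0.0101.

0.0101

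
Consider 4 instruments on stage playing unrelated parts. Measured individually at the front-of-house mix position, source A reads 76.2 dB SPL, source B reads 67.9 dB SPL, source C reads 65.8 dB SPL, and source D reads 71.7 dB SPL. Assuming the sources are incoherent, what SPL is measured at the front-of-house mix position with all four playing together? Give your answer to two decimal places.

78.22 dB SPL

Add the sources as powers (linear), then convert back to dB:
L_total = 10·log₁₀(10^(76.2/10) + 10^(67.9/10) + 10^(65.8/10) + 10^(71.7/10)) = 10·log₁₀(66450000) = 78.22 dB SPL.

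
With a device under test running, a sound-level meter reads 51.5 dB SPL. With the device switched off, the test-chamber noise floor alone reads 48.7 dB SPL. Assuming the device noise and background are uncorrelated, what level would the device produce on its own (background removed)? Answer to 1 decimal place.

48.3 dB SPL

Background correction is a power subtraction:
L_src = 10·log₁₀(10^(51.5/10) − 10^(48.7/10)) = 10·log₁₀(67120) = 48.3 dB SPL.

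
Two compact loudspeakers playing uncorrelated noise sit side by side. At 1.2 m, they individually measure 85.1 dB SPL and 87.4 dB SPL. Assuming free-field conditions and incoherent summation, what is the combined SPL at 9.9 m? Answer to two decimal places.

71.08 dB SPL

Combined at 1.2 m: 10·log₁₀(10^(85.1/10)+10^(87.4/10)) = 89.411 dB SPL.
Then apply −20·log₁₀(9.9/1.2) = -18.329 dB → 71.08 dB SPL.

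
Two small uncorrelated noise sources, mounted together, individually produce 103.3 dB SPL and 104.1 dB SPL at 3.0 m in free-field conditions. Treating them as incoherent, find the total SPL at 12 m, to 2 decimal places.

Combined at 3.0 m: 10·log₁₀(10^(103.3/10)+10^(104.1/10)) = 106.729 dB SPL.
Then apply −20·log₁₀(12/3.0) = -12.041 dB → 94.69 dB SPL.

94.69 dB SPL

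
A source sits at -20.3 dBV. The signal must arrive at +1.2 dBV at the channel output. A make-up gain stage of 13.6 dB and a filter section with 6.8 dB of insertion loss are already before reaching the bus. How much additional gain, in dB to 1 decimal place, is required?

14.7 dB

The required make-up gain is the shortfall in the dB sum.
G = +1.2 − (-20.3) − 13.6 + 6.8 = 14.7 dB.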